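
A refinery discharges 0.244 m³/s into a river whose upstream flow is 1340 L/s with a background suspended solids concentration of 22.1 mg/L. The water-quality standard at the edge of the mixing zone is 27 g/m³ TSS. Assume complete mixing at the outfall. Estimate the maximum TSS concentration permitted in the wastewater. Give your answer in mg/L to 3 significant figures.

1340 L/s = 1.34 m³/s.
Mass balance: 27·1.584 = 0.244·Cₑ + 1.34·22.1.
Cₑ = (42.77 − 29.61) / 0.244 = 53.91 mg/L.

53.9 mg/L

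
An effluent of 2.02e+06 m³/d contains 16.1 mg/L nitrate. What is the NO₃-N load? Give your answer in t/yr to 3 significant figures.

2.02e+06 m³/d = 23.38 m³/s.
Mass flux = Q·C = 23.38 m³/s × 16.1 g/m³ = 376.4 g/s.
= 376.4 g/s × 31.56 = 1.188e+04 t/yr.

11900 t/yr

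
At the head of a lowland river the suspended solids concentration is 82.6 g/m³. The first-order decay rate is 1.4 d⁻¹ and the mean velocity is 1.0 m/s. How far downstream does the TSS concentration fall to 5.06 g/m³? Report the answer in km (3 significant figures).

172 km

From C = C₀·e^(−kt), t = ln(C₀/C)/k = ln(82.6/5.06)/1.4 = 2.793/1.4 = 1.995 d.
Distance = v·t = 1.0 m/s × 1.723e+05 s = 1.723e+05 m = 172.3 km.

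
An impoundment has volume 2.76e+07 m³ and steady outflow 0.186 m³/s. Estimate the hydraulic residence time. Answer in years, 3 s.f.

Q = 0.186 m³/s × 3.156e+07 s/yr = 5.87e+06 m³/yr.
Hydraulic residence time τ = V/Q = 2.76e+07/5.87e+06 = 4.702 yr.

4.70 yr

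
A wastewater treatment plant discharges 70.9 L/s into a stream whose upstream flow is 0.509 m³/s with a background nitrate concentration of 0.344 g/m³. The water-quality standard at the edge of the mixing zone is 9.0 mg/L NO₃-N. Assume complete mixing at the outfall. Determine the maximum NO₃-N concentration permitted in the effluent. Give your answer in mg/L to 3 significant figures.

71.1 mg/L

70.9 L/s = 0.0709 m³/s.
Mass balance: 9·0.5799 = 0.0709·Cₑ + 0.509·0.344.
Cₑ = (5.219 − 0.1751) / 0.0709 = 71.14 mg/L.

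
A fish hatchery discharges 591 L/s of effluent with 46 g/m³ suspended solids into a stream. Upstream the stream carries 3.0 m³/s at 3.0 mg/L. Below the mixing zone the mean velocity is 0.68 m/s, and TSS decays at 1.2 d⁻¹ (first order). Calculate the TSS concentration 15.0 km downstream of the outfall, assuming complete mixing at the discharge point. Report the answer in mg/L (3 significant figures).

591 L/s = 0.591 m³/s.
After complete mixing, C₀ = (0.591·46 + 3·3) / 3.591 = 10.08 mg/L.
Travel time t = 1.5e+04 m / 0.68 m/s = 2.206e+04 s = 0.2553 d.
C = 10.08·exp(−1.2·0.2553) = 10.08·0.7361 = 7.418 mg/L.

7.42 mg/L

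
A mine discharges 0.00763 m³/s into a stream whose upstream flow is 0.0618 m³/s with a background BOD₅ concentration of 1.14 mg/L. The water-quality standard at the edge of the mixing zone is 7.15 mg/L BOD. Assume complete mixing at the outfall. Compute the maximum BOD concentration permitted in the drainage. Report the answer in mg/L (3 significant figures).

Mass balance: 7.15·0.06943 = 0.00763·Cₑ + 0.0618·1.14.
Cₑ = (0.4964 − 0.07045) / 0.00763 = 55.83 mg/L.

55.8 mg/L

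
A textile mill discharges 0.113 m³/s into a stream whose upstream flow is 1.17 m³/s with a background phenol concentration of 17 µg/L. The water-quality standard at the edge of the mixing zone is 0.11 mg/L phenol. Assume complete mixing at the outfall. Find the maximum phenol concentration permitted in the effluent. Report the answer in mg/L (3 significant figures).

1.07 mg/L

17 µg/L = 0.017 mg/L.
Mass balance: 0.11·1.283 = 0.113·Cₑ + 1.17·0.017.
Cₑ = (0.1411 − 0.01989) / 0.113 = 1.073 mg/L.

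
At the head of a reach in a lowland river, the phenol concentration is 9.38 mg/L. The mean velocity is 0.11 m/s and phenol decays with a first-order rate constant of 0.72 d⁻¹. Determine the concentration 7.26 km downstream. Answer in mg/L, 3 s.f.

5.41 mg/L

Travel time t = 7.26 km / 0.11 m/s = 7260/0.11 = 6.6e+04 s = 0.7639 d.
First-order decay: C = 9.38·exp(−0.72·0.7639) = 9.38·0.5769 = 5.412 mg/L.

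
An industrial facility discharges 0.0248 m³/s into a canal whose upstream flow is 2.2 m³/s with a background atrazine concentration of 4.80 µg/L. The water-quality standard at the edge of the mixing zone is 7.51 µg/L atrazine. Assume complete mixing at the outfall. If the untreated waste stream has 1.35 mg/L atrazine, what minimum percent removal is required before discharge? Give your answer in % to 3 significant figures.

4.80 µg/L = 0.0048 mg/L.
7.51 µg/L = 0.00751 mg/L.
Mass balance: 0.00751·2.225 = 0.0248·Cₑ + 2.2·0.0048.
Cₑ = (0.01671 − 0.01056) / 0.0248 = 0.2479 mg/L.
Required removal = 1 − 0.2479/1.35 = 81.64 %.

81.6 %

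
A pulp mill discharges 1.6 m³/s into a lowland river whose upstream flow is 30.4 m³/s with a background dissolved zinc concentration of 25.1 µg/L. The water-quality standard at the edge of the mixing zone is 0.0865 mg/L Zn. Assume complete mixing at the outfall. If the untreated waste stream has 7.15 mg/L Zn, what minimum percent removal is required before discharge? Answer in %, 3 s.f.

82.5 %

25.1 µg/L = 0.0251 mg/L.
Mass balance: 0.0865·32 = 1.6·Cₑ + 30.4·0.0251.
Cₑ = (2.768 − 0.763) / 1.6 = 1.253 mg/L.
Required removal = 1 − 1.253/7.15 = 82.47 %.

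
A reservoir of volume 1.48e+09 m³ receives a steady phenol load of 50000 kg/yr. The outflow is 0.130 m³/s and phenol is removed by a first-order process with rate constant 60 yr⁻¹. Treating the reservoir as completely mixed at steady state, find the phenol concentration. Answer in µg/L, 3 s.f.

0.563 µg/L

Outflow Q = 0.130 m³/s × 3.156e+07 s/yr = 4.102e+06 m³/yr.
Steady-state CSTR mass balance: W = Q·C + k·V·C, so C = W/(Q + kV).
Q + kV = 4.102e+06 + 60·1.48e+09 = 8.88e+10 m³/yr.
C = 50000/8.88e+10 = 5.63e-07 kg/m³ = 0.000563 mg/L = 0.563 µg/L.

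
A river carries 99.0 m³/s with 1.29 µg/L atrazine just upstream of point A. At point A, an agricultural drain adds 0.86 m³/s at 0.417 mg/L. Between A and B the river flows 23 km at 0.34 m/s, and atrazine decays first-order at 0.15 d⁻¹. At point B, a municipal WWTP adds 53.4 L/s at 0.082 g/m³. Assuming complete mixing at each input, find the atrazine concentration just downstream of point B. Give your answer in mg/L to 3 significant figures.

0.00437 mg/L

1.29 µg/L = 0.00129 mg/L.
After input A: C = (99·0.00129 + 0.86·0.417) / 99.86 = 0.00487 mg/L.
Over the 23 km reach to input B (t = 6.765e+04 s = 0.783 d), decay gives C = 0.00487·exp(−0.15·0.783) = 0.00433 mg/L.
53.4 L/s = 0.0534 m³/s.
After input B: C = (99.86·0.00433 + 0.0534·0.082) / 99.91 = 0.004372 mg/L.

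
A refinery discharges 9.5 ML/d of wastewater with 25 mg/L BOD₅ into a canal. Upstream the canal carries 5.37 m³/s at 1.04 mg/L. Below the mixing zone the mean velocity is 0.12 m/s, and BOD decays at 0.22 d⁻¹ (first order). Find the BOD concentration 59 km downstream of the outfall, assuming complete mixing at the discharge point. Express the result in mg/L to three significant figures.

9.5 ML/d = 0.11 m³/s.
After complete mixing, C₀ = (0.11·25 + 5.37·1.04) / 5.48 = 1.521 mg/L.
Travel time t = 5.9e+04 m / 0.12 m/s = 4.917e+05 s = 5.691 d.
C = 1.521·exp(−0.22·5.691) = 1.521·0.286 = 0.4349 mg/L.

0.435 mg/L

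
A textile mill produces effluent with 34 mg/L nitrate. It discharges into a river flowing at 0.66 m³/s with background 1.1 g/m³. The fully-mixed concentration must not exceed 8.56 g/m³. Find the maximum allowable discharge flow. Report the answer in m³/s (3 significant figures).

0.194 m³/s

Mass balance at complete mixing: C_std·(Q_w + Q_r) = Q_w·C_e + Q_r·C_b.
Rearranging, Q_w = Q_r·(C_std − C_b)/(C_e − C_std) = 0.66·(8.56 − 1.1) / (34 − 8.56) = 0.1935 m³/s.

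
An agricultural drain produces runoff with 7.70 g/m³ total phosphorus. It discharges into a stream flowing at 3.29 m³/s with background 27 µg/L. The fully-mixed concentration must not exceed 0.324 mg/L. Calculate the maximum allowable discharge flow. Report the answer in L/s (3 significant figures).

27 µg/L = 0.027 mg/L.
Mass balance at complete mixing: C_std·(Q_w + Q_r) = Q_w·C_e + Q_r·C_b.
Rearranging, Q_w = Q_r·(C_std − C_b)/(C_e − C_std) = 3.29·(0.324 − 0.027) / (7.7 − 0.324) = 0.1325 m³/s.
= 132.5 L/s.

132 L/s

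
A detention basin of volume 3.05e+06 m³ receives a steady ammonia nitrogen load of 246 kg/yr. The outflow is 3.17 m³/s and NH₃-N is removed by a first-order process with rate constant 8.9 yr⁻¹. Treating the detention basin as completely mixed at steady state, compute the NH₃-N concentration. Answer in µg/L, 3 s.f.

1.93 µg/L

Outflow Q = 3.17 m³/s × 3.156e+07 s/yr = 1e+08 m³/yr.
Steady-state CSTR mass balance: W = Q·C + k·V·C, so C = W/(Q + kV).
Q + kV = 1e+08 + 8.9·3.05e+06 = 1.272e+08 m³/yr.
C = 246/1.272e+08 = 1.934e-06 kg/m³ = 0.001934 mg/L = 1.934 µg/L.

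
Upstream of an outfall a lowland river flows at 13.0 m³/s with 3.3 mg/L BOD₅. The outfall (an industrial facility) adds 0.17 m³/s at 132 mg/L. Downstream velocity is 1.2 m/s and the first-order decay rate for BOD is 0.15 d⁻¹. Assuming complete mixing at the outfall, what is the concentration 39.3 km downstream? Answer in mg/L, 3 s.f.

4.69 mg/L

After complete mixing, C₀ = (0.17·132 + 13·3.3) / 13.17 = 4.961 mg/L.
Travel time t = 3.93e+04 m / 1.2 m/s = 3.275e+04 s = 0.3791 d.
C = 4.961·exp(−0.15·0.3791) = 4.961·0.9447 = 4.687 mg/L.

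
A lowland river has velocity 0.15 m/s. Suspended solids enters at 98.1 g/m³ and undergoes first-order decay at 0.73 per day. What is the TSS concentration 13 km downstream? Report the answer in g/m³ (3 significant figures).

47.2 g/m³

Travel time t = 13 km / 0.15 m/s = 1.3e+04/0.15 = 8.667e+04 s = 1.003 d.
First-order decay: C = 98.1·exp(−0.73·1.003) = 98.1·0.4808 = 47.17 g/m³.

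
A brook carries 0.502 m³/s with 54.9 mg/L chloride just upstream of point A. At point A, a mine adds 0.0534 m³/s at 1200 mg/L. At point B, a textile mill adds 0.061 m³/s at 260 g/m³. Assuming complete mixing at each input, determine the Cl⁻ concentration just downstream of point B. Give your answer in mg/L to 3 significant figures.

After input A: C = (0.502·54.9 + 0.0534·1200) / 0.5554 = 165 mg/L.
After input B: C = (0.5554·165 + 0.061·260) / 0.6164 = 174.4 mg/L.

174 mg/L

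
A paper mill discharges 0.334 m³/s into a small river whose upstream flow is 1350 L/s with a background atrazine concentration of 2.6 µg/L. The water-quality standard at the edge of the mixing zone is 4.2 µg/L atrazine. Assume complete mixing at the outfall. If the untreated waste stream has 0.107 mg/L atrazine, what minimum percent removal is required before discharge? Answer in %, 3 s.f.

1350 L/s = 1.35 m³/s.
2.6 µg/L = 0.0026 mg/L.
4.2 µg/L = 0.0042 mg/L.
Mass balance: 0.0042·1.684 = 0.334·Cₑ + 1.35·0.0026.
Cₑ = (0.007073 − 0.00351) / 0.334 = 0.01067 mg/L.
Required removal = 1 − 0.01067/0.107 = 90.03 %.

90.0 %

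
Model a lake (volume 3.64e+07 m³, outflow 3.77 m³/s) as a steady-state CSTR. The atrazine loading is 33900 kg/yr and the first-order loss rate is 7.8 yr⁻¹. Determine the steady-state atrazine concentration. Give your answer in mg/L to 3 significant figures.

0.0841 mg/L

Outflow Q = 3.77 m³/s × 3.156e+07 s/yr = 1.19e+08 m³/yr.
Steady-state CSTR mass balance: W = Q·C + k·V·C, so C = W/(Q + kV).
Q + kV = 1.19e+08 + 7.8·3.64e+07 = 4.029e+08 m³/yr.
C = 33900/4.029e+08 = 8.414e-05 kg/m³ = 0.08414 mg/L.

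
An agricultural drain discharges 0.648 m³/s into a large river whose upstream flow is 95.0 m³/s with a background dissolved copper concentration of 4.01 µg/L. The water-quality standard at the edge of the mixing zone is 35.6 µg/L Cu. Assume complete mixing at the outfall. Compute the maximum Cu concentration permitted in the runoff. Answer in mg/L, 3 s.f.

4.01 µg/L = 0.00401 mg/L.
35.6 µg/L = 0.0356 mg/L.
Mass balance: 0.0356·95.65 = 0.648·Cₑ + 95·0.00401.
Cₑ = (3.405 − 0.3809) / 0.648 = 4.667 mg/L.

4.67 mg/L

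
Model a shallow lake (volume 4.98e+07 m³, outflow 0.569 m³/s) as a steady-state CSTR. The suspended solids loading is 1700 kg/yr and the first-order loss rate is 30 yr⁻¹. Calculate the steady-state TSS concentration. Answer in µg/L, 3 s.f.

Outflow Q = 0.569 m³/s × 3.156e+07 s/yr = 1.796e+07 m³/yr.
Steady-state CSTR mass balance: W = Q·C + k·V·C, so C = W/(Q + kV).
Q + kV = 1.796e+07 + 30·4.98e+07 = 1.512e+09 m³/yr.
C = 1700/1.512e+09 = 1.124e-06 kg/m³ = 0.001124 mg/L = 1.124 µg/L.

1.12 µg/L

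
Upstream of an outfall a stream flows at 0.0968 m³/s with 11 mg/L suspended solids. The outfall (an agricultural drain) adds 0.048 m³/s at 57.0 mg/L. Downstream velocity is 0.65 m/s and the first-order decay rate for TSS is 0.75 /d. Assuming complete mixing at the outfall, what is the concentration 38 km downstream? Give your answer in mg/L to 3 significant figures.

After complete mixing, C₀ = (0.048·57 + 0.0968·11) / 0.1448 = 26.25 mg/L.
Travel time t = 3.8e+04 m / 0.65 m/s = 5.846e+04 s = 0.6766 d.
C = 26.25·exp(−0.75·0.6766) = 26.25·0.602 = 15.8 mg/L.

15.8 mg/L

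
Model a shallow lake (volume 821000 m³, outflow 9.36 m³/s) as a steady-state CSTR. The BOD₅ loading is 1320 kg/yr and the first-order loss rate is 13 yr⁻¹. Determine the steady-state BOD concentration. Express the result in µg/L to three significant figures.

Outflow Q = 9.36 m³/s × 3.156e+07 s/yr = 2.954e+08 m³/yr.
Steady-state CSTR mass balance: W = Q·C + k·V·C, so C = W/(Q + kV).
Q + kV = 2.954e+08 + 13·821000 = 3.061e+08 m³/yr.
C = 1320/3.061e+08 = 4.313e-06 kg/m³ = 0.004313 mg/L = 4.313 µg/L.

4.31 µg/L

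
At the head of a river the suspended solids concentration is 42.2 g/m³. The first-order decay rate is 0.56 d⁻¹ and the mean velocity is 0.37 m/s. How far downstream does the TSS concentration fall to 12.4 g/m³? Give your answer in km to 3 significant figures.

69.9 km

From C = C₀·e^(−kt), t = ln(C₀/C)/k = ln(42.2/12.4)/0.56 = 1.225/0.56 = 2.187 d.
Distance = v·t = 0.37 m/s × 1.89e+05 s = 6.991e+04 m = 69.91 km.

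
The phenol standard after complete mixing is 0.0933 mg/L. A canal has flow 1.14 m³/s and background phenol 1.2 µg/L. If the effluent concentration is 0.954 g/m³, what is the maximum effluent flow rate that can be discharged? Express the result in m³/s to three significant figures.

0.122 m³/s

1.2 µg/L = 0.0012 mg/L.
Mass balance at complete mixing: C_std·(Q_w + Q_r) = Q_w·C_e + Q_r·C_b.
Rearranging, Q_w = Q_r·(C_std − C_b)/(C_e − C_std) = 1.14·(0.0933 − 0.0012) / (0.954 − 0.0933) = 0.122 m³/s.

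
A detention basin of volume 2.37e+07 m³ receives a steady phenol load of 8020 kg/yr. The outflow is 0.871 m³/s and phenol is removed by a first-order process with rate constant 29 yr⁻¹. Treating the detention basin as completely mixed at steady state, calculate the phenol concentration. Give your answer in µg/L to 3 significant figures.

Outflow Q = 0.871 m³/s × 3.156e+07 s/yr = 2.749e+07 m³/yr.
Steady-state CSTR mass balance: W = Q·C + k·V·C, so C = W/(Q + kV).
Q + kV = 2.749e+07 + 29·2.37e+07 = 7.148e+08 m³/yr.
C = 8020/7.148e+08 = 1.122e-05 kg/m³ = 0.01122 mg/L = 11.22 µg/L.

11.2 µg/L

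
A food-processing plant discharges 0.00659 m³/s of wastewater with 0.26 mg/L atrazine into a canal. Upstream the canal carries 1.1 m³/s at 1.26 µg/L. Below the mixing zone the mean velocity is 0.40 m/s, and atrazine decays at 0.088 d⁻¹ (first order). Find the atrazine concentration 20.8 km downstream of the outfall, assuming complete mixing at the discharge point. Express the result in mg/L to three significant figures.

0.00266 mg/L

1.26 µg/L = 0.00126 mg/L.
After complete mixing, C₀ = (0.00659·0.26 + 1.1·0.00126) / 1.107 = 0.002801 mg/L.
Travel time t = 2.08e+04 m / 0.40 m/s = 5.2e+04 s = 0.6019 d.
C = 0.002801·exp(−0.088·0.6019) = 0.002801·0.9484 = 0.002656 mg/L.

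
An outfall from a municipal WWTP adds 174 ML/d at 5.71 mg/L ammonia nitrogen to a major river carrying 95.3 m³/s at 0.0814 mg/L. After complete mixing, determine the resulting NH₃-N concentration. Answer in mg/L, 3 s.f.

0.198 mg/L

174 ML/d = 2.014 m³/s.
Conservation of mass across the mixing zone: C = (2.014·5.71 + 95.3·0.0814) / (2.014 + 95.3) = 19.26/97.31 = 0.1979 mg/L.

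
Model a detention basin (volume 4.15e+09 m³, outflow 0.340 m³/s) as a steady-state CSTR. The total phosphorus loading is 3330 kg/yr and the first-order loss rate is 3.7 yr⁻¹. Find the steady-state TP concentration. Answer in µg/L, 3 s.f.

Outflow Q = 0.340 m³/s × 3.156e+07 s/yr = 1.073e+07 m³/yr.
Steady-state CSTR mass balance: W = Q·C + k·V·C, so C = W/(Q + kV).
Q + kV = 1.073e+07 + 3.7·4.15e+09 = 1.537e+10 m³/yr.
C = 3330/1.537e+10 = 2.167e-07 kg/m³ = 0.0002167 mg/L = 0.2167 µg/L.

0.217 µg/L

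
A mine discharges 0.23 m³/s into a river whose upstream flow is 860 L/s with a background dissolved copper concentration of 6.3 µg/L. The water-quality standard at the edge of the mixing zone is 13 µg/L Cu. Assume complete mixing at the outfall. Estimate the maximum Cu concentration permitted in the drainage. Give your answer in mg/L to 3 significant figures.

860 L/s = 0.86 m³/s.
6.3 µg/L = 0.0063 mg/L.
13 µg/L = 0.013 mg/L.
Mass balance: 0.013·1.09 = 0.23·Cₑ + 0.86·0.0063.
Cₑ = (0.01417 − 0.005418) / 0.23 = 0.03805 mg/L.

0.0381 mg/L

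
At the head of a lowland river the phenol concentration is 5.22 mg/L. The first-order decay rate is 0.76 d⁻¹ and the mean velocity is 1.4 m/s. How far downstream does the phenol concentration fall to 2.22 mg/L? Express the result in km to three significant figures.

From C = C₀·e^(−kt), t = ln(C₀/C)/k = ln(5.22/2.22)/0.76 = 0.855/0.76 = 1.125 d.
Distance = v·t = 1.4 m/s × 9.72e+04 s = 1.361e+05 m = 136.1 km.

136 km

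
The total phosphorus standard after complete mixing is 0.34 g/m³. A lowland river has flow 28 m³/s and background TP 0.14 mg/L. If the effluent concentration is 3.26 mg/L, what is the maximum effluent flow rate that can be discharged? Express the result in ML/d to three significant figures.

166 ML/d

Mass balance at complete mixing: C_std·(Q_w + Q_r) = Q_w·C_e + Q_r·C_b.
Rearranging, Q_w = Q_r·(C_std − C_b)/(C_e − C_std) = 28·(0.34 − 0.14) / (3.26 − 0.34) = 1.918 m³/s.
= 165.7 ML/d.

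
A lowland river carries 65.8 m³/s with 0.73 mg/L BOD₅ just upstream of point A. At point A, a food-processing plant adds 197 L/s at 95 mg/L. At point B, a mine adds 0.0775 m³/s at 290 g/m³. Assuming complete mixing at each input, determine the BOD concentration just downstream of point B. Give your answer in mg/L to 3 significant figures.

197 L/s = 0.197 m³/s.
After input A: C = (65.8·0.73 + 0.197·95) / 66 = 1.011 mg/L.
After input B: C = (66·1.011 + 0.0775·290) / 66.07 = 1.35 mg/L.

1.35 mg/L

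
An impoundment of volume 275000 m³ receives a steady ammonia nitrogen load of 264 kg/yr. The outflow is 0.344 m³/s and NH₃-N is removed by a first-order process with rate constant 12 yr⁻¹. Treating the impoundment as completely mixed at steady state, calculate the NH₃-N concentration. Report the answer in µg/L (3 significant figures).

Outflow Q = 0.344 m³/s × 3.156e+07 s/yr = 1.086e+07 m³/yr.
Steady-state CSTR mass balance: W = Q·C + k·V·C, so C = W/(Q + kV).
Q + kV = 1.086e+07 + 12·275000 = 1.416e+07 m³/yr.
C = 264/1.416e+07 = 1.865e-05 kg/m³ = 0.01865 mg/L = 18.65 µg/L.

18.6 µg/L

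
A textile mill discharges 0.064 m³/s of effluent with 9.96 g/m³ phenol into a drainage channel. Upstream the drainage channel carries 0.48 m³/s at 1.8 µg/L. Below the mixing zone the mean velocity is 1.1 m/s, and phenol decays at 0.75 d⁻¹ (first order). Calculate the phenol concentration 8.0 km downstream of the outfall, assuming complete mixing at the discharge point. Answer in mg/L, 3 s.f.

1.10 mg/L

1.8 µg/L = 0.0018 mg/L.
After complete mixing, C₀ = (0.064·9.96 + 0.48·0.0018) / 0.544 = 1.173 mg/L.
Travel time t = 8000 m / 1.1 m/s = 7273 s = 0.08418 d.
C = 1.173·exp(−0.75·0.08418) = 1.173·0.9388 = 1.102 mg/L.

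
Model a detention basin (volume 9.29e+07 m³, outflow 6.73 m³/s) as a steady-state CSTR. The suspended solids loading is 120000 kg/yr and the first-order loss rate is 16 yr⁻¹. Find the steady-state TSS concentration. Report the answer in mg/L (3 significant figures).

Outflow Q = 6.73 m³/s × 3.156e+07 s/yr = 2.124e+08 m³/yr.
Steady-state CSTR mass balance: W = Q·C + k·V·C, so C = W/(Q + kV).
Q + kV = 2.124e+08 + 16·9.29e+07 = 1.699e+09 m³/yr.
C = 120000/1.699e+09 = 7.064e-05 kg/m³ = 0.07064 mg/L.

0.0706 mg/L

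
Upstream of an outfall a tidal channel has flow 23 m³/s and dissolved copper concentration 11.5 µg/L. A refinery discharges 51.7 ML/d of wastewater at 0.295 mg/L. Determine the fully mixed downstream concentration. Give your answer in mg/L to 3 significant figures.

51.7 ML/d = 0.5984 m³/s.
11.5 µg/L = 0.0115 mg/L.
By mass balance at complete mixing, C = (0.5984·0.295 + 23·0.0115) / (0.5984 + 23) = 0.441/23.6 = 0.01869 mg/L.

0.0187 mg/L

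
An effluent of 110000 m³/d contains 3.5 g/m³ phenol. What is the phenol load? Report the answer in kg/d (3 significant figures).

110000 m³/d = 1.273 m³/s.
Mass flux = Q·C = 1.273 m³/s × 3.5 g/m³ = 4.456 g/s.
= 4.456 g/s × 86.4 = 385 kg/d.

385 kg/d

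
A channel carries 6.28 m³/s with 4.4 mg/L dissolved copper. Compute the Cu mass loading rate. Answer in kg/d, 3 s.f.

Mass flux = Q·C = 6.28 m³/s × 4.4 g/m³ = 27.63 g/s.
= 27.63 g/s × 86.4 = 2387 kg/d.

2390 kg/d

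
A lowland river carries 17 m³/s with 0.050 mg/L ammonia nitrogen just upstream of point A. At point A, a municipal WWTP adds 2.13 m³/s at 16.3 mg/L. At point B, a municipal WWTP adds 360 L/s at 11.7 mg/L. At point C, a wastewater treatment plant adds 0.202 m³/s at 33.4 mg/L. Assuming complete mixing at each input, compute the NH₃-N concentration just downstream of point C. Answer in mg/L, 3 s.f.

2.36 mg/L

After input A: C = (17·0.05 + 2.13·16.3) / 19.13 = 1.859 mg/L.
360 L/s = 0.36 m³/s.
After input B: C = (19.13·1.859 + 0.36·11.7) / 19.49 = 2.041 mg/L.
After input C: C = (19.49·2.041 + 0.202·33.4) / 19.69 = 2.363 mg/L.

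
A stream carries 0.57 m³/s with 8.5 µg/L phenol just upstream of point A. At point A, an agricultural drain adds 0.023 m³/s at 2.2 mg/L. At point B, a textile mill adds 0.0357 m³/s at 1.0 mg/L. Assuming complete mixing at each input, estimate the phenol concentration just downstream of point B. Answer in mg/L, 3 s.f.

0.145 mg/L

8.5 µg/L = 0.0085 mg/L.
After input A: C = (0.57·0.0085 + 0.023·2.2) / 0.593 = 0.0935 mg/L.
After input B: C = (0.593·0.0935 + 0.0357·1) / 0.6287 = 0.145 mg/L.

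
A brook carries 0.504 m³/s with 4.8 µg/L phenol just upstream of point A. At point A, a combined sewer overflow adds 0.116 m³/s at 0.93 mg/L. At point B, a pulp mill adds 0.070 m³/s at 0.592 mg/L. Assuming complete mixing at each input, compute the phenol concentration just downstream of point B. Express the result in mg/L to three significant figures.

4.8 µg/L = 0.0048 mg/L.
After input A: C = (0.504·0.0048 + 0.116·0.93) / 0.62 = 0.1779 mg/L.
After input B: C = (0.62·0.1779 + 0.07·0.592) / 0.69 = 0.2199 mg/L.

0.220 mg/L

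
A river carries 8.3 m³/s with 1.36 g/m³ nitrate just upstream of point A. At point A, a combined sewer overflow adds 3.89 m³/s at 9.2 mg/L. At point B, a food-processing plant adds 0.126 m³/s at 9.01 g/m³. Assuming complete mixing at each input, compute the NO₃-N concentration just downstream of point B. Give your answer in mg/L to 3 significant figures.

After input A: C = (8.3·1.36 + 3.89·9.2) / 12.19 = 3.862 mg/L.
After input B: C = (12.19·3.862 + 0.126·9.01) / 12.32 = 3.915 mg/L.

3.91 mg/L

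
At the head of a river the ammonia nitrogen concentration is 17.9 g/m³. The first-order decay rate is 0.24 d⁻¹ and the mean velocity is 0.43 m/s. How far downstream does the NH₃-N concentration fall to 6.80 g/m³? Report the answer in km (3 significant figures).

150 km

From C = C₀·e^(−kt), t = ln(C₀/C)/k = ln(17.9/6.80)/0.24 = 0.9679/0.24 = 4.033 d.
Distance = v·t = 0.43 m/s × 3.484e+05 s = 1.498e+05 m = 149.8 km.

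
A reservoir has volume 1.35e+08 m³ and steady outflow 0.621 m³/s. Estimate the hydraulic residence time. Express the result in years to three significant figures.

Q = 0.621 m³/s × 3.156e+07 s/yr = 1.96e+07 m³/yr.
Hydraulic residence time τ = V/Q = 1.35e+08/1.96e+07 = 6.889 yr.

6.89 yr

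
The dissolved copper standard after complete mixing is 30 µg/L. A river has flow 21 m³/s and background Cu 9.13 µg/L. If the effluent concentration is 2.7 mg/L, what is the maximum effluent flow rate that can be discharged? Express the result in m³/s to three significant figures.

0.164 m³/s

9.13 µg/L = 0.00913 mg/L.
30 µg/L = 0.03 mg/L.
Mass balance at complete mixing: C_std·(Q_w + Q_r) = Q_w·C_e + Q_r·C_b.
Rearranging, Q_w = Q_r·(C_std − C_b)/(C_e − C_std) = 21·(0.03 − 0.00913) / (2.7 − 0.03) = 0.1641 m³/s.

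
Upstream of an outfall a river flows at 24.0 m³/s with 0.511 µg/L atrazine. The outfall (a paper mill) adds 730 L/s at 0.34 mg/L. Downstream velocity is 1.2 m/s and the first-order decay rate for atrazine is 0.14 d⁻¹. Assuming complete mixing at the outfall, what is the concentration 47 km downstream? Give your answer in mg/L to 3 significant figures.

730 L/s = 0.73 m³/s.
0.511 µg/L = 0.000511 mg/L.
After complete mixing, C₀ = (0.73·0.34 + 24·0.000511) / 24.73 = 0.01053 mg/L.
Travel time t = 4.7e+04 m / 1.2 m/s = 3.917e+04 s = 0.4533 d.
C = 0.01053·exp(−0.14·0.4533) = 0.01053·0.9385 = 0.009885 mg/L.

0.00988 mg/L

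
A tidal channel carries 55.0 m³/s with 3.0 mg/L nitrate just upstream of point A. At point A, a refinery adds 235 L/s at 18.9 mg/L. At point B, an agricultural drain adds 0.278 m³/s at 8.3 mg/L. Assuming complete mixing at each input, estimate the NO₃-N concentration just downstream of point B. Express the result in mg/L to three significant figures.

3.09 mg/L

235 L/s = 0.235 m³/s.
After input A: C = (55·3 + 0.235·18.9) / 55.23 = 3.068 mg/L.
After input B: C = (55.23·3.068 + 0.278·8.3) / 55.51 = 3.094 mg/L.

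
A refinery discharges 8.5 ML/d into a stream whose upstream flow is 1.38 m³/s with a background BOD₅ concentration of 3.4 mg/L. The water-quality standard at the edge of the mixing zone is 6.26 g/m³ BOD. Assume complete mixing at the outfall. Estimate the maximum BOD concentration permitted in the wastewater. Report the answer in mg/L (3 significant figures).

46.4 mg/L

8.5 ML/d = 0.09838 m³/s.
Mass balance: 6.26·1.478 = 0.09838·Cₑ + 1.38·3.4.
Cₑ = (9.255 − 4.692) / 0.09838 = 46.38 mg/L.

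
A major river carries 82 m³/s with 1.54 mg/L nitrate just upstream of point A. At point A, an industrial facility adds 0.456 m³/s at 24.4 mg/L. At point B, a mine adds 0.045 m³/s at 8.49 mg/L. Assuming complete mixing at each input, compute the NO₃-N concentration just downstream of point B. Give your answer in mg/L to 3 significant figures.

After input A: C = (82·1.54 + 0.456·24.4) / 82.46 = 1.666 mg/L.
After input B: C = (82.46·1.666 + 0.045·8.49) / 82.5 = 1.67 mg/L.

1.67 mg/L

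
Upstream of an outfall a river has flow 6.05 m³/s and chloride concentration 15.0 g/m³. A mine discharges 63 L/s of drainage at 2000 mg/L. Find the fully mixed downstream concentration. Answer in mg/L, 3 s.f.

63 L/s = 0.063 m³/s.
Flow-weighted mixing gives C = (0.063·2000 + 6.05·15) / (0.063 + 6.05) = 216.8/6.113 = 35.46 mg/L.

35.5 mg/L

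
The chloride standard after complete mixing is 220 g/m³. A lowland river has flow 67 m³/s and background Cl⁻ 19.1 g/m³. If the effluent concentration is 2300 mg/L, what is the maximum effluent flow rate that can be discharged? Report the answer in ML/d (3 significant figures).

Mass balance at complete mixing: C_std·(Q_w + Q_r) = Q_w·C_e + Q_r·C_b.
Rearranging, Q_w = Q_r·(C_std − C_b)/(C_e − C_std) = 67·(220 − 19.1) / (2300 − 220) = 6.471 m³/s.
= 559.1 ML/d.

559 ML/d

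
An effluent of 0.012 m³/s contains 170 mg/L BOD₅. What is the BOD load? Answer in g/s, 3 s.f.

2.04 g/s

Mass flux = Q·C = 0.012 m³/s × 170 g/m³ = 2.04 g/s.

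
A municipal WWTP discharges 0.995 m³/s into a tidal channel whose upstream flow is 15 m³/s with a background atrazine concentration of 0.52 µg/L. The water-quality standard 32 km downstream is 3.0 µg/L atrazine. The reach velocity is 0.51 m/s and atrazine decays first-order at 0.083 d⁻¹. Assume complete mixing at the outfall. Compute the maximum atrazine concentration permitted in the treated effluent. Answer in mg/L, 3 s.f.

0.0434 mg/L

0.52 µg/L = 0.00052 mg/L.
3.0 µg/L = 0.003 mg/L.
Travel time to the compliance point: t = 3.2e+04/0.51 = 6.275e+04 s = 0.7262 d; decay factor exp(−0.083·0.7262) = 0.9415.
So the concentration just after mixing may be at most 0.003/0.9415 = 0.003186 mg/L.
Mass balance: 0.003186·15.99 = 0.995·Cₑ + 15·0.00052.
Cₑ = (0.05097 − 0.0078) / 0.995 = 0.04338 mg/L.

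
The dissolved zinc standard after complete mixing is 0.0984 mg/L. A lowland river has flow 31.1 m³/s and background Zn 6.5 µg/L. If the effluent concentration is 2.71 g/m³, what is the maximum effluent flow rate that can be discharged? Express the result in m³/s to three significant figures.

6.5 µg/L = 0.0065 mg/L.
Mass balance at complete mixing: C_std·(Q_w + Q_r) = Q_w·C_e + Q_r·C_b.
Rearranging, Q_w = Q_r·(C_std − C_b)/(C_e − C_std) = 31.1·(0.0984 − 0.0065) / (2.71 − 0.0984) = 1.094 m³/s.

1.09 m³/s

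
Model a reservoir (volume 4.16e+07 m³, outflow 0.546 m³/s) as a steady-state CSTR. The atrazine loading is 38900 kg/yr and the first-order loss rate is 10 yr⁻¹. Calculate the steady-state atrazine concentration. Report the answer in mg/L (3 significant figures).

Outflow Q = 0.546 m³/s × 3.156e+07 s/yr = 1.723e+07 m³/yr.
Steady-state CSTR mass balance: W = Q·C + k·V·C, so C = W/(Q + kV).
Q + kV = 1.723e+07 + 10·4.16e+07 = 4.332e+08 m³/yr.
C = 38900/4.332e+08 = 8.979e-05 kg/m³ = 0.08979 mg/L.

0.0898 mg/L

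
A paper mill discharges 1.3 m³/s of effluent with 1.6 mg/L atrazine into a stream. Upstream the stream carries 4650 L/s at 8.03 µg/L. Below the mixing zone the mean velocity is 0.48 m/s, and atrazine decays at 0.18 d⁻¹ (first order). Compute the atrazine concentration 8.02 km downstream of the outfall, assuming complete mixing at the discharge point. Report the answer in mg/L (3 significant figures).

0.344 mg/L

4650 L/s = 4.65 m³/s.
8.03 µg/L = 0.00803 mg/L.
After complete mixing, C₀ = (1.3·1.6 + 4.65·0.00803) / 5.95 = 0.3559 mg/L.
Travel time t = 8020 m / 0.48 m/s = 1.671e+04 s = 0.1934 d.
C = 0.3559·exp(−0.18·0.1934) = 0.3559·0.9658 = 0.3437 mg/L.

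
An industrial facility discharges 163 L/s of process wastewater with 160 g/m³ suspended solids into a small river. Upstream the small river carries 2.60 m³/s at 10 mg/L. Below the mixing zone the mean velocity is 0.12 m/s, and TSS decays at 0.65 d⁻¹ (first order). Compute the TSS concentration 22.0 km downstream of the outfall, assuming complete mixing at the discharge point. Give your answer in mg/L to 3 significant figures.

4.75 mg/L

163 L/s = 0.163 m³/s.
After complete mixing, C₀ = (0.163·160 + 2.6·10) / 2.763 = 18.85 mg/L.
Travel time t = 2.2e+04 m / 0.12 m/s = 1.833e+05 s = 2.122 d.
C = 18.85·exp(−0.65·2.122) = 18.85·0.2518 = 4.746 mg/L.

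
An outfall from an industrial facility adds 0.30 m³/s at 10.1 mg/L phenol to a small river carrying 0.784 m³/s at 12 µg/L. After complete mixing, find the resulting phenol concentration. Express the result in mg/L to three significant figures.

12 µg/L = 0.012 mg/L.
Conservation of mass across the mixing zone: C = (0.3·10.1 + 0.784·0.012) / (0.3 + 0.784) = 3.039/1.084 = 2.804 mg/L.

2.80 mg/L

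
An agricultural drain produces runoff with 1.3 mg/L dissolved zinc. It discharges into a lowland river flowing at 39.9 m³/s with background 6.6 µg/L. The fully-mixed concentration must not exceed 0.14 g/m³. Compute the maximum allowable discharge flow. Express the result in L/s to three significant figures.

4590 L/s

6.6 µg/L = 0.0066 mg/L.
Mass balance at complete mixing: C_std·(Q_w + Q_r) = Q_w·C_e + Q_r·C_b.
Rearranging, Q_w = Q_r·(C_std − C_b)/(C_e − C_std) = 39.9·(0.14 − 0.0066) / (1.3 − 0.14) = 4.588 m³/s.
= 4588 L/s.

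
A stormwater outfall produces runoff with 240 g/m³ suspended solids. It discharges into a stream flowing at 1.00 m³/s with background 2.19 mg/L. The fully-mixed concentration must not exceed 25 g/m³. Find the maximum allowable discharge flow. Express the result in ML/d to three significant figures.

9.17 ML/d

Mass balance at complete mixing: C_std·(Q_w + Q_r) = Q_w·C_e + Q_r·C_b.
Rearranging, Q_w = Q_r·(C_std − C_b)/(C_e − C_std) = 1.00·(25 − 2.19) / (240 − 25) = 0.1061 m³/s.
= 9.166 ML/d.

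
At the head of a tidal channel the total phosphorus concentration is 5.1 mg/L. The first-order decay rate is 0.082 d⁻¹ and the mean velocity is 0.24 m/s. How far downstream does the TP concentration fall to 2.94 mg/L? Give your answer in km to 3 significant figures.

From C = C₀·e^(−kt), t = ln(C₀/C)/k = ln(5.1/2.94)/0.082 = 0.5508/0.082 = 6.717 d.
Distance = v·t = 0.24 m/s × 5.804e+05 s = 1.393e+05 m = 139.3 km.

139 km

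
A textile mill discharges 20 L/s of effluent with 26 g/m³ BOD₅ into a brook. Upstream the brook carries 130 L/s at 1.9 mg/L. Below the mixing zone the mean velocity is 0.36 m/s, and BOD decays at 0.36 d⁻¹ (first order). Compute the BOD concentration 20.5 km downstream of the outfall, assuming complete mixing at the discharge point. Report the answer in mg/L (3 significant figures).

20 L/s = 0.02 m³/s.
130 L/s = 0.13 m³/s.
After complete mixing, C₀ = (0.02·26 + 0.13·1.9) / 0.15 = 5.113 mg/L.
Travel time t = 2.05e+04 m / 0.36 m/s = 5.694e+04 s = 0.6591 d.
C = 5.113·exp(−0.36·0.6591) = 5.113·0.7888 = 4.033 mg/L.

4.03 mg/L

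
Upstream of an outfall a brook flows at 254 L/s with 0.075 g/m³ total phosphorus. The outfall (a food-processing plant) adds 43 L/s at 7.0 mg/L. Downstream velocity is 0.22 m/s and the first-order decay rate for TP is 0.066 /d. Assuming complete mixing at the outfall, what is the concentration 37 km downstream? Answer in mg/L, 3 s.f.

43 L/s = 0.043 m³/s.
254 L/s = 0.254 m³/s.
After complete mixing, C₀ = (0.043·7 + 0.254·0.075) / 0.297 = 1.078 mg/L.
Travel time t = 3.7e+04 m / 0.22 m/s = 1.682e+05 s = 1.947 d.
C = 1.078·exp(−0.066·1.947) = 1.078·0.8794 = 0.9477 mg/L.

0.948 mg/L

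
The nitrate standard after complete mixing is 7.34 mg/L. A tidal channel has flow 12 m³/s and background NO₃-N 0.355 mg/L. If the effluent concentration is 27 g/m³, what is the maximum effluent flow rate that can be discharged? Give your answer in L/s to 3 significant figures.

Mass balance at complete mixing: C_std·(Q_w + Q_r) = Q_w·C_e + Q_r·C_b.
Rearranging, Q_w = Q_r·(C_std − C_b)/(C_e − C_std) = 12·(7.34 − 0.355) / (27 − 7.34) = 4.263 m³/s.
= 4263 L/s.

4260 L/s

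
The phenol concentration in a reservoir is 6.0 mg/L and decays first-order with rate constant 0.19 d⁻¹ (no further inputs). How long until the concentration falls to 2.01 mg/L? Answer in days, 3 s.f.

5.76 d

t = ln(C₀/C)/k = ln(6.0/2.01)/0.19 = 1.094/0.19 = 5.756 d.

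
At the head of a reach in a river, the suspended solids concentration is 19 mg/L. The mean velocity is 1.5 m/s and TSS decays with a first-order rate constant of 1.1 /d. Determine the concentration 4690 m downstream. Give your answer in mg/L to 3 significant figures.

Travel time t = 4690 m / 1.5 m/s = 4690/1.5 = 3127 s = 0.03619 d.
First-order decay: C = 19·exp(−1.1·0.03619) = 19·0.961 = 18.26 mg/L.

18.3 mg/L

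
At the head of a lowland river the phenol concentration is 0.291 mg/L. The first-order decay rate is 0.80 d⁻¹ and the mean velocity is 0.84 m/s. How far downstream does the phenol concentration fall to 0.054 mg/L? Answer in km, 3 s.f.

153 km

From C = C₀·e^(−kt), t = ln(C₀/C)/k = ln(0.291/0.054)/0.80 = 1.684/0.80 = 2.105 d.
Distance = v·t = 0.84 m/s × 1.819e+05 s = 1.528e+05 m = 152.8 km.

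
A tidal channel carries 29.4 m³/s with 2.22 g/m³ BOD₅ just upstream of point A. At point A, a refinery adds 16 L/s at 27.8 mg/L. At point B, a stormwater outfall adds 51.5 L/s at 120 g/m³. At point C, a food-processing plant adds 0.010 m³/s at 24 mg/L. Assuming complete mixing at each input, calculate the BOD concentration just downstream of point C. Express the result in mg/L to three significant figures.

16 L/s = 0.016 m³/s.
After input A: C = (29.4·2.22 + 0.016·27.8) / 29.42 = 2.234 mg/L.
51.5 L/s = 0.0515 m³/s.
After input B: C = (29.42·2.234 + 0.0515·120) / 29.47 = 2.44 mg/L.
After input C: C = (29.47·2.44 + 0.01·24) / 29.48 = 2.447 mg/L.

2.45 mg/L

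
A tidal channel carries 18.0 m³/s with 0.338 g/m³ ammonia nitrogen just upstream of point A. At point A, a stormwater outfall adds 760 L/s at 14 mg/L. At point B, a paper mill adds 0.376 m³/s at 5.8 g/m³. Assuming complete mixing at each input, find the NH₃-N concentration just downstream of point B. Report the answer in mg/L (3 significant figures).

0.988 mg/L

760 L/s = 0.76 m³/s.
After input A: C = (18·0.338 + 0.76·14) / 18.76 = 0.8915 mg/L.
After input B: C = (18.76·0.8915 + 0.376·5.8) / 19.14 = 0.9879 mg/L.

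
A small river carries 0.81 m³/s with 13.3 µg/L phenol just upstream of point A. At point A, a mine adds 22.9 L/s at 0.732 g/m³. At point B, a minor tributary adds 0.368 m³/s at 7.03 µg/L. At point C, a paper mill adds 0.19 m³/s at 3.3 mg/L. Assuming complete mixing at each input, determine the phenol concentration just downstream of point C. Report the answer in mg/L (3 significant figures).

13.3 µg/L = 0.0133 mg/L.
22.9 L/s = 0.0229 m³/s.
After input A: C = (0.81·0.0133 + 0.0229·0.732) / 0.8329 = 0.03306 mg/L.
7.03 µg/L = 0.00703 mg/L.
After input B: C = (0.8329·0.03306 + 0.368·0.00703) / 1.201 = 0.02508 mg/L.
After input C: C = (1.201·0.02508 + 0.19·3.3) / 1.391 = 0.4724 mg/L.

0.472 mg/L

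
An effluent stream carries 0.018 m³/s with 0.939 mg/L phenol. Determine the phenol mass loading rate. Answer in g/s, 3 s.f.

0.0169 g/s

Mass flux = Q·C = 0.018 m³/s × 0.939 g/m³ = 0.0169 g/s.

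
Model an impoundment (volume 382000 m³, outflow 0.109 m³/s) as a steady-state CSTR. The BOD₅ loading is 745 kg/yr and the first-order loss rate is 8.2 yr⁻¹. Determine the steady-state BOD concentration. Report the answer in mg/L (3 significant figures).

Outflow Q = 0.109 m³/s × 3.156e+07 s/yr = 3.44e+06 m³/yr.
Steady-state CSTR mass balance: W = Q·C + k·V·C, so C = W/(Q + kV).
Q + kV = 3.44e+06 + 8.2·382000 = 6.572e+06 m³/yr.
C = 745/6.572e+06 = 0.0001134 kg/m³ = 0.1134 mg/L.

0.113 mg/L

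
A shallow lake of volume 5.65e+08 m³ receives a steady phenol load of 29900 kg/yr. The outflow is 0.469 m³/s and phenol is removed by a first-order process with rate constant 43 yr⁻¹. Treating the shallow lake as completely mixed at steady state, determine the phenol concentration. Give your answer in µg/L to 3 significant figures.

1.23 µg/L

Outflow Q = 0.469 m³/s × 3.156e+07 s/yr = 1.48e+07 m³/yr.
Steady-state CSTR mass balance: W = Q·C + k·V·C, so C = W/(Q + kV).
Q + kV = 1.48e+07 + 43·5.65e+08 = 2.431e+10 m³/yr.
C = 29900/2.431e+10 = 1.23e-06 kg/m³ = 0.00123 mg/L = 1.23 µg/L.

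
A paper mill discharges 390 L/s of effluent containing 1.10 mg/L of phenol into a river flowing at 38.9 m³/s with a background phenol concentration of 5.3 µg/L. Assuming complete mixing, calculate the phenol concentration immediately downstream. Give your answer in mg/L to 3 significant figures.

390 L/s = 0.39 m³/s.
5.3 µg/L = 0.0053 mg/L.
By mass balance at complete mixing, C = (0.39·1.1 + 38.9·0.0053) / (0.39 + 38.9) = 0.6352/39.29 = 0.01617 mg/L.

0.0162 mg/L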